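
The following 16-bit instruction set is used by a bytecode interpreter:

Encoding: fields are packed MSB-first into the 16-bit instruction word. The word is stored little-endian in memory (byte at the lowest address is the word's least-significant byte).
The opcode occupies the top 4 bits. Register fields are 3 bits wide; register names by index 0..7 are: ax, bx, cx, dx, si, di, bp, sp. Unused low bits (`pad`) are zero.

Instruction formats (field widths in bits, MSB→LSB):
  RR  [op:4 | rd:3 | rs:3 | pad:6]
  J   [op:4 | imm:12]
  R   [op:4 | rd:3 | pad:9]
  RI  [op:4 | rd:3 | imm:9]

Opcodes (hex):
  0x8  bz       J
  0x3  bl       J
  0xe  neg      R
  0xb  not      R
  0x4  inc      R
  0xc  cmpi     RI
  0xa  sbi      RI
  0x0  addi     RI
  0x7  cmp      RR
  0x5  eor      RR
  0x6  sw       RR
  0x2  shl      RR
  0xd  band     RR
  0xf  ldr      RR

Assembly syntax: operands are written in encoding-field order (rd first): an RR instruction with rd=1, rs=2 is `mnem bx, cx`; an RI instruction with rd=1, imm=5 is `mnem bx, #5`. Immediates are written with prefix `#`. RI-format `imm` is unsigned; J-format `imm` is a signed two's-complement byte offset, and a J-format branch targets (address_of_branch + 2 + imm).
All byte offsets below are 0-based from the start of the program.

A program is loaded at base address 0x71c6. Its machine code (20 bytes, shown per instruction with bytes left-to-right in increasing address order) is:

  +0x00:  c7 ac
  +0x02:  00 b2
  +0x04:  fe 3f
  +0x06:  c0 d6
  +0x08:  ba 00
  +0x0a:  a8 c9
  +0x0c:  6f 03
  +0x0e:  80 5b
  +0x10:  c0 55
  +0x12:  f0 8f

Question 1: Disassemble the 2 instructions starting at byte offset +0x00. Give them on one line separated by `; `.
sbi bp, #199; not bx

[00] c7 ac → 0xacc7
  opcode bits[15:12]=0xa: sbi/RI
  rd@[11:9]=0x6 ⇒ bp
  imm@[8:0]=0xc7 ⇒ #199
[02] 00 b2 → 0xb200
  opcode bits[15:12]=0xb: not/R
  rd@[11:9]=0x1 ⇒ bx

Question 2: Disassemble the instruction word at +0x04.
bl #-2

@+04  little-endian(fe 3f) = 0x3ffe
  op=0x3ffe>>12=0x3 ⇒ bl (J)
  imm@[11:0]=0xffe (s12→-2) ⇒ #-2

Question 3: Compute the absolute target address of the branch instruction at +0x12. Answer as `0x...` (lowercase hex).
+0x12: f0 8f ⇒ word 0x8ff0 (little)
  opcode bits[15:12]=0x8: bz/J
  [11:0] imm=4080 (s12→-16) = #-16
  target = base 0x71c6 + off 0x12 + 2 + imm -16 = 0x71ca

0x71ca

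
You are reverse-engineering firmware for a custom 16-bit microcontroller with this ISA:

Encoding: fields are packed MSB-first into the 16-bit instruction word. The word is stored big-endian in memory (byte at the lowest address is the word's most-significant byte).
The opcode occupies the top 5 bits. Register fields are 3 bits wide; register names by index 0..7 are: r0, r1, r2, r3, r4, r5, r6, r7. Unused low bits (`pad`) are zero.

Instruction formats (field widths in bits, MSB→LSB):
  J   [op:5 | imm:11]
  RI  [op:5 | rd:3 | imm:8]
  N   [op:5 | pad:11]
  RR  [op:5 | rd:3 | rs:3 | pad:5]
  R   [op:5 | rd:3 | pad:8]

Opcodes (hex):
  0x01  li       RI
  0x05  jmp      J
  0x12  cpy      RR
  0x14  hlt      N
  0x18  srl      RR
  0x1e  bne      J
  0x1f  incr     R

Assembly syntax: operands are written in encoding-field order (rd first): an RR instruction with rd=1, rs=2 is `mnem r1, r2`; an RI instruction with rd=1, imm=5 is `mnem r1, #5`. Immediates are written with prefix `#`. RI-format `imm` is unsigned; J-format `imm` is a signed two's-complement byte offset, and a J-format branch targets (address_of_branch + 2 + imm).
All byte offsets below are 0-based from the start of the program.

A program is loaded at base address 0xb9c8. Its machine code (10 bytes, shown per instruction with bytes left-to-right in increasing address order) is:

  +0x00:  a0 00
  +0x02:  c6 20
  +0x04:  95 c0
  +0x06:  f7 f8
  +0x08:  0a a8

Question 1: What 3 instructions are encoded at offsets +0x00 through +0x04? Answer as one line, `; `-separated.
hlt; srl r6, r1; cpy r5, r6

+0x00: a0 00 ⇒ word 0xa000 (big)
  top 5b → 0x14 → hlt [N]
+0x02: c6 20 ⇒ word 0xc620 (big)
  top 5b → 0x18 → srl [RR]
  [10:8] rd=6 = r6
  [7:5] rs=1 = r1
+0x04: 95 c0 ⇒ word 0x95c0 (big)
  top 5b → 0x12 → cpy [RR]
  [10:8] rd=5 = r5
  [7:5] rs=6 = r6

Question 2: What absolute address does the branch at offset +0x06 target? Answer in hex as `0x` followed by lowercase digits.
0xb9c8

+0x06: f7 f8 ⇒ word 0xf7f8 (big)
  top 5b → 0x1e → bne [J]
  imm: (w>>0)&0x7ff=0x7f8 (s11→-8) → #-8
  target = base 0xb9c8 + off 0x06 + 2 + imm -8 = 0xb9c8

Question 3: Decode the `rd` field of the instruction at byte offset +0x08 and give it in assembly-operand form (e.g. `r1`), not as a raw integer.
r2

+0x08: 0a a8 ⇒ word 0x0aa8 (big)
  op=0x0aa8>>11=0x1 ⇒ li (RI)
  rd: (w>>8)&0x7=0x2 → r2
  imm: (w>>0)&0xff=0xa8 → #168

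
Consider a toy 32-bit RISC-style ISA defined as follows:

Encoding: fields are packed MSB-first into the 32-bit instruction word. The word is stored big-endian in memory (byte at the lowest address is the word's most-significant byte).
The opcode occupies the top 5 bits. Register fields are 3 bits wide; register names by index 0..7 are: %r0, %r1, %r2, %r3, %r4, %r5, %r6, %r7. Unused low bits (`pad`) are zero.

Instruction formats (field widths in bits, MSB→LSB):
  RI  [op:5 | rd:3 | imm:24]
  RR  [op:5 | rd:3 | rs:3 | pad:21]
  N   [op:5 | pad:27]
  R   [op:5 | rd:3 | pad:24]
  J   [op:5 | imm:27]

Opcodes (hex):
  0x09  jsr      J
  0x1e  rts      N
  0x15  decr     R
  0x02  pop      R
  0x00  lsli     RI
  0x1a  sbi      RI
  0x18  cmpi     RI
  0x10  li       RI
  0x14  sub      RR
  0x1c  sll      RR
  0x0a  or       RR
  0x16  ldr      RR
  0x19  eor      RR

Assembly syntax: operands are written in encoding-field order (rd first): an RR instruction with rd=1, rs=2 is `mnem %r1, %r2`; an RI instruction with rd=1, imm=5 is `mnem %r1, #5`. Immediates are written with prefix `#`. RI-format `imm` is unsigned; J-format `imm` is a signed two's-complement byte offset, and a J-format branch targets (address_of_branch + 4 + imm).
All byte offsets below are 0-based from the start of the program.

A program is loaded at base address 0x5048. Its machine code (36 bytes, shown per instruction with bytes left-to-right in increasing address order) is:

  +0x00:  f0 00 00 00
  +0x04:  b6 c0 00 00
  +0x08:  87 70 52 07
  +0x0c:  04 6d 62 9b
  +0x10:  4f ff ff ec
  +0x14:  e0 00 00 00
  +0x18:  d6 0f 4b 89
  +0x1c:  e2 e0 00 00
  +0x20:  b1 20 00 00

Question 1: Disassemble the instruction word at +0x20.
ldr %r1, %r1

@+20  big-endian(b1 20 00 00) = 0xb1200000
  top 5b → 0x16 → ldr [RR]
  rd: (w>>24)&0x7=0x1 → %r1
  rs: (w>>21)&0x7=0x1 → %r1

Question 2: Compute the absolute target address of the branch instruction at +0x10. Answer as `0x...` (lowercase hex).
[10] 4f ff ff ec → 0x4fffffec
  top 5b → 0x9 → jsr [J]
  [26:0] imm=134217708 (s27→-20) = #-20
  target = base 0x5048 + off 0x10 + 4 + imm -20 = 0x5048

0x5048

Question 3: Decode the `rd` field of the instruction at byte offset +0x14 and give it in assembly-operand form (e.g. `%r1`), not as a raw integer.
[14] e0 00 00 00 → 0xe0000000
  op=0xe0000000>>27=0x1c ⇒ sll (RR)
  rd: (w>>24)&0x7=0x0 → %r0
  rs: (w>>21)&0x7=0x0 → %r0

%r0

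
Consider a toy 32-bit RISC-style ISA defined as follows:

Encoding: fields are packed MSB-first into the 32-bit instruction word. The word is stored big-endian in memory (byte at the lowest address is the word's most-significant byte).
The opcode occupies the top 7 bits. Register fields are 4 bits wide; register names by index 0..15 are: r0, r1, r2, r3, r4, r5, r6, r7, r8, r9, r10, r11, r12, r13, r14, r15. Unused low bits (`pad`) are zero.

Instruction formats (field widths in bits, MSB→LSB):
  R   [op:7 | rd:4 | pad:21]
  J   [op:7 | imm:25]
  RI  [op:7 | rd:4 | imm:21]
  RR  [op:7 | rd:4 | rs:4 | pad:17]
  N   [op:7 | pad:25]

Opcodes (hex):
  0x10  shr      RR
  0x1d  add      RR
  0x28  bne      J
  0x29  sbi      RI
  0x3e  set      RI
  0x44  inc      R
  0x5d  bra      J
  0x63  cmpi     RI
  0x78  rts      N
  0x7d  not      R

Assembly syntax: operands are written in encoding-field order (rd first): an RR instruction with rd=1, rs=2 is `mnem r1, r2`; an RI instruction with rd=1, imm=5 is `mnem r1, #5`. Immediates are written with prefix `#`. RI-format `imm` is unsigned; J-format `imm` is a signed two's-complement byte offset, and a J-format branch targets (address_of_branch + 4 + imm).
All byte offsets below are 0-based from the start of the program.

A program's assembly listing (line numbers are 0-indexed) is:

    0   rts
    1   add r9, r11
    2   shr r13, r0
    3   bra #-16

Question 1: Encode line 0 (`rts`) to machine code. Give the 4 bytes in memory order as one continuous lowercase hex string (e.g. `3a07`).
line 0 (rts): pack op=0x78:7|pad=0:25 = 0xf0000000; big→ f0 00 00 00

f0000000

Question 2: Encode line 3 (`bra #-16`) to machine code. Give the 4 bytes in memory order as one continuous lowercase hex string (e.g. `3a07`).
line 3 (bra): pack op=0x5d:7|imm=-16:25 = 0xbbfffff0; big→ bb ff ff f0

bbfffff0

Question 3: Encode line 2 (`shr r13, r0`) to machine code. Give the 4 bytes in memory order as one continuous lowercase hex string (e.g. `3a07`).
21a00000

L2: shr op=0x10:7|rd=13:4|rs=0:4|pad=0:17 ⇒ 0x21a00000 ⇒ big 21 a0 00 00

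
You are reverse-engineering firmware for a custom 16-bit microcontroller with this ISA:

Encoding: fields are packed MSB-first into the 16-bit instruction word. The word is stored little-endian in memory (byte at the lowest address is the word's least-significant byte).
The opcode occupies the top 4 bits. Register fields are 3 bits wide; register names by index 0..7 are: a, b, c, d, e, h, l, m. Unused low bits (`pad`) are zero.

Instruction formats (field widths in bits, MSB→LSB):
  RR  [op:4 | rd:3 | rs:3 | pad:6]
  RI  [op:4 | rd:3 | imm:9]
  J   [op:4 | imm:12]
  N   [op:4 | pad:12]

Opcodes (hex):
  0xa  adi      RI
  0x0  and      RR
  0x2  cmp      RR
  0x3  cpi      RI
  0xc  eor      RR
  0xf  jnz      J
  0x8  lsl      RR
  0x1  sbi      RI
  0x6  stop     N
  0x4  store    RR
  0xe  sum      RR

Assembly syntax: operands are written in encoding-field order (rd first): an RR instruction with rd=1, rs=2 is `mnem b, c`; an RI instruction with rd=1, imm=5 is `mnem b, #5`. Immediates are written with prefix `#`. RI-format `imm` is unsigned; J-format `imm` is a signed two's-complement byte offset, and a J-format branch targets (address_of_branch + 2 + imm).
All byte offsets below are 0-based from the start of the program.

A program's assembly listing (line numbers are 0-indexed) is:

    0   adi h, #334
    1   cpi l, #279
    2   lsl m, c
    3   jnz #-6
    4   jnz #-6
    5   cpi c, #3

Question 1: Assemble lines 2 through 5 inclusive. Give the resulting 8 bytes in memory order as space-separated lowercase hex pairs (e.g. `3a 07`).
80 8e fa ff fa ff 03 34

2. lsl fields op=0x8:4|rd=7:3|rs=2:3|pad=0:6 → word 8e80h → 80 8e
3. jnz fields op=0xf:4|imm=-6:12 → word fffah → fa ff
4. jnz fields op=0xf:4|imm=-6:12 → word fffah → fa ff
5. cpi fields op=0x3:4|rd=2:3|imm=3:9 → word 3403h → 03 34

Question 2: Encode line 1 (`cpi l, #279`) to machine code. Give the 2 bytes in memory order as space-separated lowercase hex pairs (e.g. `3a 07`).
17 3d

L1: cpi op=0x3:4|rd=6:3|imm=279:9 ⇒ 0x3d17 ⇒ little 17 3d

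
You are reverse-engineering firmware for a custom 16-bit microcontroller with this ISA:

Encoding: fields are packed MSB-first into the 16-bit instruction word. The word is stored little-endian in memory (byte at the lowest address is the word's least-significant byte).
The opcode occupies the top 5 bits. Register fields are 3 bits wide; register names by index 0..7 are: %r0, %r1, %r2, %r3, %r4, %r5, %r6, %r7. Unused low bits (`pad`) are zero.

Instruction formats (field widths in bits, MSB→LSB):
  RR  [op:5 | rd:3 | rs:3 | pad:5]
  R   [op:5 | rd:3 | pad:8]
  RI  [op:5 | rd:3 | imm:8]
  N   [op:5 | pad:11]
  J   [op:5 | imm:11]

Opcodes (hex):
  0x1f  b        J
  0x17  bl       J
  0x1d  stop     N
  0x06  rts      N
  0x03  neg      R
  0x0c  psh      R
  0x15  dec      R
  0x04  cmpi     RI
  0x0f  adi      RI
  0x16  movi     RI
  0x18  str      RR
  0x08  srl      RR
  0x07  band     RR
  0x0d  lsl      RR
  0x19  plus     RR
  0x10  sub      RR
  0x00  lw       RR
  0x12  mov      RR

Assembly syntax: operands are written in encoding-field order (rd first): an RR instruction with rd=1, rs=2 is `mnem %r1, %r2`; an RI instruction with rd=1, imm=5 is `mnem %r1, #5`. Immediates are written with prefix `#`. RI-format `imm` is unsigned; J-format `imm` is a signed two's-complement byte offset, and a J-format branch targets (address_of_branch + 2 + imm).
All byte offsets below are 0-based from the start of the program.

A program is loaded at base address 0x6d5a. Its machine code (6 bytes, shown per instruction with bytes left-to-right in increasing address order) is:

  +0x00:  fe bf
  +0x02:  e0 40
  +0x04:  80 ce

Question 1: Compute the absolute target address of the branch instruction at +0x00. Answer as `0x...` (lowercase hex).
0x6d5a

+0x00: fe bf ⇒ word 0xbffe (little)
  opcode bits[15:11]=0x17: bl/J
  imm@[10:0]=0x7fe (s11→-2) ⇒ #-2
  target = base 0x6d5a + off 0x00 + 2 + imm -2 = 0x6d5a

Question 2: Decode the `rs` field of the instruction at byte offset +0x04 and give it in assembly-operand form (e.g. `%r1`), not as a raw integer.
off 0x04: read 80 ce as little → 0xce80
  opcode bits[15:11]=0x19: plus/RR
  rd: (w>>8)&0x7=0x6 → %r6
  rs: (w>>5)&0x7=0x4 → %r4

%r4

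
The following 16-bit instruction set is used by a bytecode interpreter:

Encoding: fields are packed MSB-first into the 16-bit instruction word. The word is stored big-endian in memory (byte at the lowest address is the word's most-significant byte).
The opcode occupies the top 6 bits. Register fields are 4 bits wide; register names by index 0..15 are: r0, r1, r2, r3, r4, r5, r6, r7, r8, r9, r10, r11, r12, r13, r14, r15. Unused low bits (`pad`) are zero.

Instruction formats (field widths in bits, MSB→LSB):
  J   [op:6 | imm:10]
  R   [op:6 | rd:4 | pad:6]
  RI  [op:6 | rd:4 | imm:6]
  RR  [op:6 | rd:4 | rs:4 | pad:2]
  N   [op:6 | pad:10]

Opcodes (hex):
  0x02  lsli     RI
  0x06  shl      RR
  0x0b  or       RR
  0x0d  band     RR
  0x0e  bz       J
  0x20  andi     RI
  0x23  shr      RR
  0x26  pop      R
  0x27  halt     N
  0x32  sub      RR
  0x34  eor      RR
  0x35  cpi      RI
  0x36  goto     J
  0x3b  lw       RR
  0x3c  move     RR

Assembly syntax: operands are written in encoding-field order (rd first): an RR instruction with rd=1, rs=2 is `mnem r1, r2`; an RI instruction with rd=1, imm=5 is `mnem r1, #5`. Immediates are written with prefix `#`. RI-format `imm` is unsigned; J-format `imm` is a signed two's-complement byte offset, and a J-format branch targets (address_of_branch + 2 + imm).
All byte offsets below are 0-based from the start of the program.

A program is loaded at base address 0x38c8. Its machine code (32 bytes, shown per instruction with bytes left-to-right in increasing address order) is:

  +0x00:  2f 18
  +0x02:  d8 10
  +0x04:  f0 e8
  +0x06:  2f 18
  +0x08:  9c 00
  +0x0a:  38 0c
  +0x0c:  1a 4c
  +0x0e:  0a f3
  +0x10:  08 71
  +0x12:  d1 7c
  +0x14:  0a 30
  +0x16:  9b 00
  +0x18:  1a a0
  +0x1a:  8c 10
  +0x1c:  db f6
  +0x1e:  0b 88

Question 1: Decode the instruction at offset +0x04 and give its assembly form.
@+04  big-endian(f0 e8) = 0xf0e8
  top 6b → 0x3c → move [RR]
  rd: (w>>6)&0xf=0x3 → r3
  rs: (w>>2)&0xf=0xa → r10

move r3, r10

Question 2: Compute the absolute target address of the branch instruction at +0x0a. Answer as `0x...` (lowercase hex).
@+0a  big-endian(38 0c) = 0x380c
  top 6b → 0xe → bz [J]
  [9:0] imm=12 = #12
  target = base 0x38c8 + off 0x0a + 2 + imm 12 = 0x38e0

0x38e0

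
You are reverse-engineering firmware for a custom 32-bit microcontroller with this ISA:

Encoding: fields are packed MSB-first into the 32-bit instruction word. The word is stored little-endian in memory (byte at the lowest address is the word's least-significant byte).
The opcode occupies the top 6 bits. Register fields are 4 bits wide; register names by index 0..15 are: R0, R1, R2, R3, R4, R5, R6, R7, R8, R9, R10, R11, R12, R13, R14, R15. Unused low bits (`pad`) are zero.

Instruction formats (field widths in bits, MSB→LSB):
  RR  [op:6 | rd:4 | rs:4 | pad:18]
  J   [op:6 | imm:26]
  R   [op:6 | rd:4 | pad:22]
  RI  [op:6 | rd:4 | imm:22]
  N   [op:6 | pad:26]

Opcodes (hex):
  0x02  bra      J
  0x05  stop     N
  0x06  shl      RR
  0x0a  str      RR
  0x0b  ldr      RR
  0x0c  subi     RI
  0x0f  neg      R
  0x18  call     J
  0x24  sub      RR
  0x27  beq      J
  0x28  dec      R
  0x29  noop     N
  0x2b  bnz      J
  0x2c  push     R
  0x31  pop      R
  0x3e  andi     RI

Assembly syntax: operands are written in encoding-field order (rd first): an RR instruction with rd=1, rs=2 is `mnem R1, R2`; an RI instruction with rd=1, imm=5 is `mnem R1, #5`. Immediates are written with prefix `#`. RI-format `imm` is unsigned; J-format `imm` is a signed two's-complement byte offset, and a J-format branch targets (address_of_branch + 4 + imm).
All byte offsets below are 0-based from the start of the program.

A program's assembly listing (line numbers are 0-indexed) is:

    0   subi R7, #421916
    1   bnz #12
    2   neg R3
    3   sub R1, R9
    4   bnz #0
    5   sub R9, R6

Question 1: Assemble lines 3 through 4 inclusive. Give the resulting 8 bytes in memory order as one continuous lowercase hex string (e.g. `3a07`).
L3: sub op=0x24:6|rd=1:4|rs=9:4|pad=0:18 ⇒ 0x90640000 ⇒ little 00 00 64 90
L4: bnz op=0x2b:6|imm=0:26 ⇒ 0xac000000 ⇒ little 00 00 00 ac

00006490000000ac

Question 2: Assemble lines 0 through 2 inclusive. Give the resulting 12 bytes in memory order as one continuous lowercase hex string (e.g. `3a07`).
0. subi fields op=0xc:6|rd=7:4|imm=421916:22 → word 31c6701ch → 1c 70 c6 31
1. bnz fields op=0x2b:6|imm=12:26 → word ac00000ch → 0c 00 00 ac
2. neg fields op=0xf:6|rd=3:4|pad=0:22 → word 3cc00000h → 00 00 c0 3c

1c70c6310c0000ac0000c03c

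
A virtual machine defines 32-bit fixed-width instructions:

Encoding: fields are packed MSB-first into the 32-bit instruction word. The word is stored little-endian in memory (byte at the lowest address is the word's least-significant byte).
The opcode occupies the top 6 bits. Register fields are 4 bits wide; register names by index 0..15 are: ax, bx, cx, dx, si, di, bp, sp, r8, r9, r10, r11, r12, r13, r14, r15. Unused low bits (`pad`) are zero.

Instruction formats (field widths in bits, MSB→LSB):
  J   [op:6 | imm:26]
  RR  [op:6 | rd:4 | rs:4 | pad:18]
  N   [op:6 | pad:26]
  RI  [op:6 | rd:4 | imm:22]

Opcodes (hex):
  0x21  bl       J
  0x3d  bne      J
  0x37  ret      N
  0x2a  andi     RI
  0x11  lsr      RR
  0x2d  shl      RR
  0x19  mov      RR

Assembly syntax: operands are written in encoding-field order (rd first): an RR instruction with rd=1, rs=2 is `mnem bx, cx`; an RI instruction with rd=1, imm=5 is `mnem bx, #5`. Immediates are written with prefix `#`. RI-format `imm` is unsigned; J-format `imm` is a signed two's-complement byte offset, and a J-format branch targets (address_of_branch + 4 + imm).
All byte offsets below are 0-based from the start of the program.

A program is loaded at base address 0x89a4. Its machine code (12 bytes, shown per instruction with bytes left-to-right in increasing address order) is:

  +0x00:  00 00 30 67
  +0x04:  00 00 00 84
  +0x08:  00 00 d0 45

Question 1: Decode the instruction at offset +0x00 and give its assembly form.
[00] 00 00 30 67 → 0x67300000
  opcode bits[31:26]=0x19: mov/RR
  rd: (w>>22)&0xf=0xc → r12
  rs: (w>>18)&0xf=0xc → r12

mov r12, r12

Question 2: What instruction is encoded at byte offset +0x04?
@+04  little-endian(00 00 00 84) = 0x84000000
  opcode bits[31:26]=0x21: bl/J
  [25:0] imm=0 = #0

bl #0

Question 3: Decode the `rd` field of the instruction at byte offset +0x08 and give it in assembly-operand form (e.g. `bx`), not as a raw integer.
sp

@+08  little-endian(00 00 d0 45) = 0x45d00000
  top 6b → 0x11 → lsr [RR]
  rd@[25:22]=0x7 ⇒ sp
  rs@[21:18]=0x4 ⇒ si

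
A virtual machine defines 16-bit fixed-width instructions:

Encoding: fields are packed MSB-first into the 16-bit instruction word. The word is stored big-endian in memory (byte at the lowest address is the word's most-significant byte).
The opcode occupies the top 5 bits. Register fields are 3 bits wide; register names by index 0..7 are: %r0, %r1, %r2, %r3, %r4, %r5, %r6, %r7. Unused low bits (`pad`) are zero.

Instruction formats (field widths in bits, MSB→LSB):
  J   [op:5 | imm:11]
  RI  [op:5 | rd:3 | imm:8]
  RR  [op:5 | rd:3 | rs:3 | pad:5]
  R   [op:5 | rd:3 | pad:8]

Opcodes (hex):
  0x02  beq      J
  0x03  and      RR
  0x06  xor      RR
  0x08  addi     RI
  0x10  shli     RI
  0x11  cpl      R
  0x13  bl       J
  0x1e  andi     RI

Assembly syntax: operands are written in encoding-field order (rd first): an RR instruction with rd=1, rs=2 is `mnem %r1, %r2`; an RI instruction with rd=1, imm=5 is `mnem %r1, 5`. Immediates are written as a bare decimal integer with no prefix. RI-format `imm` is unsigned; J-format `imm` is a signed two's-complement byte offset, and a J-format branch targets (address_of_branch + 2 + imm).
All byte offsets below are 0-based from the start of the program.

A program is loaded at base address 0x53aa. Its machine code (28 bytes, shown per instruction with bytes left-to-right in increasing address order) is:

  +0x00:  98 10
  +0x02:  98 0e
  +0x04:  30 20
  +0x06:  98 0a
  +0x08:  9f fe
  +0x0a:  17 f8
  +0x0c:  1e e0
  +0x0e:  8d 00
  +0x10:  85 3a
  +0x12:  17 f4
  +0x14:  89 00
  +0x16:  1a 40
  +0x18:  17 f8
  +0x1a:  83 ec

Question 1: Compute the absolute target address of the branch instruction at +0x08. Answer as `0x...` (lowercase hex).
@+08  big-endian(9f fe) = 0x9ffe
  top 5b → 0x13 → bl [J]
  [10:0] imm=2046 (s11→-2) = -2
  target = base 0x53aa + off 0x08 + 2 + imm -2 = 0x53b2

0x53b2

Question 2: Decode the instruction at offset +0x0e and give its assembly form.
off 0x0e: read 8d 00 as big → 0x8d00
  top 5b → 0x11 → cpl [R]
  rd@[10:8]=0x5 ⇒ %r5

cpl %r5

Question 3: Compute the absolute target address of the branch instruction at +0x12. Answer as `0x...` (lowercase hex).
0x53b2

+0x12: 17 f4 ⇒ word 0x17f4 (big)
  top 5b → 0x2 → beq [J]
  [10:0] imm=2036 (s11→-12) = -12
  target = base 0x53aa + off 0x12 + 2 + imm -12 = 0x53b2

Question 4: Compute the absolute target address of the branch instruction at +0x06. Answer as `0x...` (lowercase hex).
off 0x06: read 98 0a as big → 0x980a
  op=0x980a>>11=0x13 ⇒ bl (J)
  imm: (w>>0)&0x7ff=0xa → 10
  target = base 0x53aa + off 0x06 + 2 + imm 10 = 0x53bc

0x53bc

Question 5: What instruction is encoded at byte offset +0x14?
cpl %r1

[14] 89 00 → 0x8900
  opcode bits[15:11]=0x11: cpl/R
  rd: (w>>8)&0x7=0x1 → %r1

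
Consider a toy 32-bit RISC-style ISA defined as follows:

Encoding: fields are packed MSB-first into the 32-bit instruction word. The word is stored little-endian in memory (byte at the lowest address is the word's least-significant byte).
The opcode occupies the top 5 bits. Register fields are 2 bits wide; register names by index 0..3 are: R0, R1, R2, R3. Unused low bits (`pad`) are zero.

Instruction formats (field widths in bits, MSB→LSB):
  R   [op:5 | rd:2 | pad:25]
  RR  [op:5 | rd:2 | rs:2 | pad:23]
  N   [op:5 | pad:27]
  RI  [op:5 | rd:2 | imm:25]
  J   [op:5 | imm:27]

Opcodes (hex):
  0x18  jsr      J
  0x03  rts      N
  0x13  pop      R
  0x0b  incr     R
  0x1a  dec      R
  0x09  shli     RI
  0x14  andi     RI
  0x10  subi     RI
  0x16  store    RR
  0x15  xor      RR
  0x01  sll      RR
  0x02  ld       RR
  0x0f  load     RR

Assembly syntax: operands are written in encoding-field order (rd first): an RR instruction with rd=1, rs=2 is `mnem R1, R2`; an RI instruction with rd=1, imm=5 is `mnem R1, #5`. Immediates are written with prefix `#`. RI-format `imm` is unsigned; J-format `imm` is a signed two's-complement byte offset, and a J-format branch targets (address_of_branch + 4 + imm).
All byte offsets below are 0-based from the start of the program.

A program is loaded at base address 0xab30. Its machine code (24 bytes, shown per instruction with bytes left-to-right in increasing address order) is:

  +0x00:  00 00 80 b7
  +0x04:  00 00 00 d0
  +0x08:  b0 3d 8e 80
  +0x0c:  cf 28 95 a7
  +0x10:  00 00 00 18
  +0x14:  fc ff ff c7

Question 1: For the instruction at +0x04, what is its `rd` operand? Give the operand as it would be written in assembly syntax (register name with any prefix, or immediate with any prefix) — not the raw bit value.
R0

[04] 00 00 00 d0 → 0xd0000000
  top 5b → 0x1a → dec [R]
  [26:25] rd=0 = R0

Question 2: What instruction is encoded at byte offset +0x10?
[10] 00 00 00 18 → 0x18000000
  op=0x18000000>>27=0x3 ⇒ rts (N)

rts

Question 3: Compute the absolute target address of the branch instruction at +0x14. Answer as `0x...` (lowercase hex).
0xab44

+0x14: fc ff ff c7 ⇒ word 0xc7fffffc (little)
  op=0xc7fffffc>>27=0x18 ⇒ jsr (J)
  [26:0] imm=134217724 (s27→-4) = #-4
  target = base 0xab30 + off 0x14 + 4 + imm -4 = 0xab44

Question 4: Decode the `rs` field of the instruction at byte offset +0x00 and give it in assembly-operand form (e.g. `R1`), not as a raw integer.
R3

+0x00: 00 00 80 b7 ⇒ word 0xb7800000 (little)
  op=0xb7800000>>27=0x16 ⇒ store (RR)
  rd: (w>>25)&0x3=0x3 → R3
  rs: (w>>23)&0x3=0x3 → R3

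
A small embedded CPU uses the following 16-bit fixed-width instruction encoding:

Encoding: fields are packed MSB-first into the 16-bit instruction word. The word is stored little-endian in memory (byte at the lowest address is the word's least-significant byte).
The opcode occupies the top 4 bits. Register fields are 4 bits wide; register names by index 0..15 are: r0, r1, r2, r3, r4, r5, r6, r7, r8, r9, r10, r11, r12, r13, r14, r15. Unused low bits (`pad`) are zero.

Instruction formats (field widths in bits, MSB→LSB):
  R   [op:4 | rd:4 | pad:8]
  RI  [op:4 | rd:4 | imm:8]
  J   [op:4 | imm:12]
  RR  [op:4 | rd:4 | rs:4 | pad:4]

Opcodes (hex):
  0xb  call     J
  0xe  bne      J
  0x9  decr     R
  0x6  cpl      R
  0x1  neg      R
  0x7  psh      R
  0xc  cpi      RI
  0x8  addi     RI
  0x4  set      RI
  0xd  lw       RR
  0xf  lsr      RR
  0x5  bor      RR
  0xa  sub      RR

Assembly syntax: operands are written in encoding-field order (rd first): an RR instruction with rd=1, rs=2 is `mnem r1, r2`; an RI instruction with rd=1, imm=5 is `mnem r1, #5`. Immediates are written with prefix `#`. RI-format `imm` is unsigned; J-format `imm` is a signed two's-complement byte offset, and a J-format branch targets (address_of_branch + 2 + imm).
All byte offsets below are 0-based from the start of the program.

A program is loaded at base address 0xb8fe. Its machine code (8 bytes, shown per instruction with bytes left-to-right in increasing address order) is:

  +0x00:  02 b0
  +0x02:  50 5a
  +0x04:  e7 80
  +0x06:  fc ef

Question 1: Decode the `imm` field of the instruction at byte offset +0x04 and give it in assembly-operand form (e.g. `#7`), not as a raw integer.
#231

+0x04: e7 80 ⇒ word 0x80e7 (little)
  opcode bits[15:12]=0x8: addi/RI
  [11:8] rd=0 = r0
  [7:0] imm=231 = #231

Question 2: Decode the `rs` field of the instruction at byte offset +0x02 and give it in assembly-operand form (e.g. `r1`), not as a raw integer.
r5

+0x02: 50 5a ⇒ word 0x5a50 (little)
  top 4b → 0x5 → bor [RR]
  rd@[11:8]=0xa ⇒ r10
  rs@[7:4]=0x5 ⇒ r5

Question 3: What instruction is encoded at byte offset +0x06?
bne #-4

[06] fc ef → 0xeffc
  top 4b → 0xe → bne [J]
  imm@[11:0]=0xffc (s12→-4) ⇒ #-4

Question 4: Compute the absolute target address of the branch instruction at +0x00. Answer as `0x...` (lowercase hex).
off 0x00: read 02 b0 as little → 0xb002
  op=0xb002>>12=0xb ⇒ call (J)
  imm: (w>>0)&0xfff=0x2 → #2
  target = base 0xb8fe + off 0x00 + 2 + imm 2 = 0xb902

0xb902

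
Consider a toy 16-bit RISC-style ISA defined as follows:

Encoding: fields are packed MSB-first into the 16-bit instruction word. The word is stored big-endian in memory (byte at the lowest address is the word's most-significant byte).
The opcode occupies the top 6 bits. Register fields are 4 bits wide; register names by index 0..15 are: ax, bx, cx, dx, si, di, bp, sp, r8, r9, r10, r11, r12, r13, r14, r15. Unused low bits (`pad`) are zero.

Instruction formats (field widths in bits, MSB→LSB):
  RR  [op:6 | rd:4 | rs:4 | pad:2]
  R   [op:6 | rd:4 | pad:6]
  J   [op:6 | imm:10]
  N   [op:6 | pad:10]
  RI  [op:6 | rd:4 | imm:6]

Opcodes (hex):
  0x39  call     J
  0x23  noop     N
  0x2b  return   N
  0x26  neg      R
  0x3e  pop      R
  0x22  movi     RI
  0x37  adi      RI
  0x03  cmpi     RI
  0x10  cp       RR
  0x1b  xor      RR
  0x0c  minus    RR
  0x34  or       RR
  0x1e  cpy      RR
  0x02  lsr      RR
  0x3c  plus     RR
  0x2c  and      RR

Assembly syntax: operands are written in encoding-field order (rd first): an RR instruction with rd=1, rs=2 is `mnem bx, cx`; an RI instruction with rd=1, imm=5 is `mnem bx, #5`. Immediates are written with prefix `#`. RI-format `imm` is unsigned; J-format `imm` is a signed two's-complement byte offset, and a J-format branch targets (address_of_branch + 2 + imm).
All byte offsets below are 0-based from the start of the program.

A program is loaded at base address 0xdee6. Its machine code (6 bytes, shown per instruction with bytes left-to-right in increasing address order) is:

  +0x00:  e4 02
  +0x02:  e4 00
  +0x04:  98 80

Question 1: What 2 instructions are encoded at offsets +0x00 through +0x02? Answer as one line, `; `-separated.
call #2; call #0

@+00  big-endian(e4 02) = 0xe402
  top 6b → 0x39 → call [J]
  [9:0] imm=2 = #2
@+02  big-endian(e4 00) = 0xe400
  top 6b → 0x39 → call [J]
  [9:0] imm=0 = #0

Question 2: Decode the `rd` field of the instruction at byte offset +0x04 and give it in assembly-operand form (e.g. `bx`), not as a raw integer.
cx

off 0x04: read 98 80 as big → 0x9880
  op=0x9880>>10=0x26 ⇒ neg (R)
  rd: (w>>6)&0xf=0x2 → cx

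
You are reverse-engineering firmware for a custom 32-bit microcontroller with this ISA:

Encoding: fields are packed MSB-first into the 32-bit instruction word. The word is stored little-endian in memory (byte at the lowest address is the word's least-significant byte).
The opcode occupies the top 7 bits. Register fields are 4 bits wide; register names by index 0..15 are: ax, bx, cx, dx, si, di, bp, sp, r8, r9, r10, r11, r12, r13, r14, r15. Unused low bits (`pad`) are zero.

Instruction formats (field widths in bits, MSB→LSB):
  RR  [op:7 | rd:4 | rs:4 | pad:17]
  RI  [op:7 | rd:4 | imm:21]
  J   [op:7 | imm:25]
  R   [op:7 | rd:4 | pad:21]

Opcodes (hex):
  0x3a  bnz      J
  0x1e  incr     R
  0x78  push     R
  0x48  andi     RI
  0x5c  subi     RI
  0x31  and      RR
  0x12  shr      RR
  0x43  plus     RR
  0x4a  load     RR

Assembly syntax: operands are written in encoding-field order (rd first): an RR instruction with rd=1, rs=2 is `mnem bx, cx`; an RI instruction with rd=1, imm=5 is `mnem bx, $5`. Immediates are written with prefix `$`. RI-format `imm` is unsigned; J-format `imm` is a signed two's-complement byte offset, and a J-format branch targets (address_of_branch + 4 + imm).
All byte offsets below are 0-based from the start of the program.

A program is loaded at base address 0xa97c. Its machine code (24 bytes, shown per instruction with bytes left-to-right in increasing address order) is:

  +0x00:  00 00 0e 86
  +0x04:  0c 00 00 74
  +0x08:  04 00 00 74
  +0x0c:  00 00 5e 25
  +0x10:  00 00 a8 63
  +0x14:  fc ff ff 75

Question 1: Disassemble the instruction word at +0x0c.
+0x0c: 00 00 5e 25 ⇒ word 0x255e0000 (little)
  op=0x255e0000>>25=0x12 ⇒ shr (RR)
  rd@[24:21]=0xa ⇒ r10
  rs@[20:17]=0xf ⇒ r15

shr r10, r15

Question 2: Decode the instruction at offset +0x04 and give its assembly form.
bnz $12

+0x04: 0c 00 00 74 ⇒ word 0x7400000c (little)
  top 7b → 0x3a → bnz [J]
  [24:0] imm=12 = $12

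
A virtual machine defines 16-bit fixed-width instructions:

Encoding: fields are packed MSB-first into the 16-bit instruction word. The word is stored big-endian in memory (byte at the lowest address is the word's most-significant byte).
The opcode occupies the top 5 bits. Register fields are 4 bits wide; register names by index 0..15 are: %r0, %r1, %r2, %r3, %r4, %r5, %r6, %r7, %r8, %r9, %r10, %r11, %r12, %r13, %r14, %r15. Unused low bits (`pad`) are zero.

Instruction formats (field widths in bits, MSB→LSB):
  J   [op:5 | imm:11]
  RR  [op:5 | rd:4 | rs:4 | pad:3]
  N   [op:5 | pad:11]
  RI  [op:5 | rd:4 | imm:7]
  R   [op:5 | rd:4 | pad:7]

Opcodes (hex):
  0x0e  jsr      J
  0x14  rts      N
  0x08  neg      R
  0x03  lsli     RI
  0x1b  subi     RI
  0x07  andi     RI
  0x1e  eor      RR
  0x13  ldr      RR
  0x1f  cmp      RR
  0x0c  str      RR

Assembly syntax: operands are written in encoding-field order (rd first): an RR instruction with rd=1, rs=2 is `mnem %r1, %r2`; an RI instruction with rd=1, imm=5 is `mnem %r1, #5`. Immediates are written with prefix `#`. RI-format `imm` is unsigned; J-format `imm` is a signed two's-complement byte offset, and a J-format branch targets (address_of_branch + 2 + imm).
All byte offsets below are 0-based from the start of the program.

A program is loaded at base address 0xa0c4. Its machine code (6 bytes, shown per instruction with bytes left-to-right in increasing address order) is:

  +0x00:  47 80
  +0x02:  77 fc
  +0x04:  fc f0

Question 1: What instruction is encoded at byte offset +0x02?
jsr #-4

+0x02: 77 fc ⇒ word 0x77fc (big)
  op=0x77fc>>11=0xe ⇒ jsr (J)
  [10:0] imm=2044 (s11→-4) = #-4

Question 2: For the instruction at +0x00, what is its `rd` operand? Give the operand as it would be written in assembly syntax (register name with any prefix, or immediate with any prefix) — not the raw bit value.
%r15

+0x00: 47 80 ⇒ word 0x4780 (big)
  op=0x4780>>11=0x8 ⇒ neg (R)
  rd: (w>>7)&0xf=0xf → %r15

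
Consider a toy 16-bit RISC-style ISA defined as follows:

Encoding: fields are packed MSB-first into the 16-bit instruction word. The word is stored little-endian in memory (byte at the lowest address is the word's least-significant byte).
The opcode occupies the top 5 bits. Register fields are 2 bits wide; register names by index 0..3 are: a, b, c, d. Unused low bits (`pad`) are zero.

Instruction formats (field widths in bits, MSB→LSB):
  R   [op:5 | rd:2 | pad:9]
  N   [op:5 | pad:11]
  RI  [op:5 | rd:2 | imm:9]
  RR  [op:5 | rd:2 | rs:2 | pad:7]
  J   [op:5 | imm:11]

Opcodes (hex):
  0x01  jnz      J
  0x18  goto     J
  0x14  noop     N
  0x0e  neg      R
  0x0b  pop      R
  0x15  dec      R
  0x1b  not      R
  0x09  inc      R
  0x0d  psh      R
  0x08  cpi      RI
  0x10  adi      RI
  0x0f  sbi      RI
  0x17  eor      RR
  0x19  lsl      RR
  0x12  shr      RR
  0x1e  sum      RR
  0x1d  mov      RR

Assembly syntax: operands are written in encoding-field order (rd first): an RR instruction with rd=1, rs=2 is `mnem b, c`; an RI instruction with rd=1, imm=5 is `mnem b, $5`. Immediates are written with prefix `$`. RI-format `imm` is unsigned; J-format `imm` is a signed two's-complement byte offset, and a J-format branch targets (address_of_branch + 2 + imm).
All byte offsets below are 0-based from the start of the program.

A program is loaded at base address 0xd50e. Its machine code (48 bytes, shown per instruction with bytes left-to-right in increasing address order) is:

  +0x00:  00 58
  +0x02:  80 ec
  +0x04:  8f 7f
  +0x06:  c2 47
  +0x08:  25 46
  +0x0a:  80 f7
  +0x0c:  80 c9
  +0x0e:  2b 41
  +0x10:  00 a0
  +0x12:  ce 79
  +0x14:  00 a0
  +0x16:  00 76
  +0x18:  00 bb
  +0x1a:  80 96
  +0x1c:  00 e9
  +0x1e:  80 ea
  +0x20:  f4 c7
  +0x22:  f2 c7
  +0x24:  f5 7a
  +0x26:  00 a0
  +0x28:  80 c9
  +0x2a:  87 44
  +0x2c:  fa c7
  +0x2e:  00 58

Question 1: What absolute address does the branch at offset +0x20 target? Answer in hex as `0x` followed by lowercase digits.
0xd524

off 0x20: read f4 c7 as little → 0xc7f4
  op=0xc7f4>>11=0x18 ⇒ goto (J)
  imm@[10:0]=0x7f4 (s11→-12) ⇒ $-12
  target = base 0xd50e + off 0x20 + 2 + imm -12 = 0xd524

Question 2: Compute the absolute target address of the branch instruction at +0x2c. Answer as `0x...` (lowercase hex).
0xd536

[2c] fa c7 → 0xc7fa
  op=0xc7fa>>11=0x18 ⇒ goto (J)
  imm@[10:0]=0x7fa (s11→-6) ⇒ $-6
  target = base 0xd50e + off 0x2c + 2 + imm -6 = 0xd536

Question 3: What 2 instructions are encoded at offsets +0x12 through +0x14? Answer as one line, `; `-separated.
sbi a, $462; noop

@+12  little-endian(ce 79) = 0x79ce
  opcode bits[15:11]=0xf: sbi/RI
  [10:9] rd=0 = a
  [8:0] imm=462 = $462
@+14  little-endian(00 a0) = 0xa000
  opcode bits[15:11]=0x14: noop/N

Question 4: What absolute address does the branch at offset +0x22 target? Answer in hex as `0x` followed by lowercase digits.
[22] f2 c7 → 0xc7f2
  opcode bits[15:11]=0x18: goto/J
  imm@[10:0]=0x7f2 (s11→-14) ⇒ $-14
  target = base 0xd50e + off 0x22 + 2 + imm -14 = 0xd524

0xd524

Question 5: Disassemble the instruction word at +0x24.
sbi b, $245

@+24  little-endian(f5 7a) = 0x7af5
  op=0x7af5>>11=0xf ⇒ sbi (RI)
  [10:9] rd=1 = b
  [8:0] imm=245 = $245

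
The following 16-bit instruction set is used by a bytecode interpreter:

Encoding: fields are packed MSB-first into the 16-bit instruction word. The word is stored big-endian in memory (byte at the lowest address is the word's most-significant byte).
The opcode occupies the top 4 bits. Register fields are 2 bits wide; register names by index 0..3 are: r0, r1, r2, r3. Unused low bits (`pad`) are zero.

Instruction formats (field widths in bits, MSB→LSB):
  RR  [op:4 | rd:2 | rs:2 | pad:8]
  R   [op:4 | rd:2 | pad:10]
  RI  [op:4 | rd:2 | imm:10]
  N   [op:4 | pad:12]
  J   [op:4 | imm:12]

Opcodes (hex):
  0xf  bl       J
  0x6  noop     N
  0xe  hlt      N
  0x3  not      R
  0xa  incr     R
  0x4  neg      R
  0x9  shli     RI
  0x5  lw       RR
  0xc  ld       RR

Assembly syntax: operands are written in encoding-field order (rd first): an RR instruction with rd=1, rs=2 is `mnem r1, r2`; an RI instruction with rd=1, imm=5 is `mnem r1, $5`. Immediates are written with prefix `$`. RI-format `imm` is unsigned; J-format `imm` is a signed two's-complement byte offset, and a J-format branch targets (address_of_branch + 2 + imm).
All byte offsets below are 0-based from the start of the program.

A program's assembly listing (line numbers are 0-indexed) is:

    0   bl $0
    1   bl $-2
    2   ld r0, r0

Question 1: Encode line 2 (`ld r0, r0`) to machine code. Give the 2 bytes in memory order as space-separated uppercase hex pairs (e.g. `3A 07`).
L2: ld op=0xc:4|rd=0:2|rs=0:2|pad=0:8 ⇒ 0xc000 ⇒ big c0 00

C0 00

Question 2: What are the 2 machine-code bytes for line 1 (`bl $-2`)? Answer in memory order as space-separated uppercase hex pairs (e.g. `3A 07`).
FF FE

L1: bl op=0xf:4|imm=-2:12 ⇒ 0xfffe ⇒ big ff fe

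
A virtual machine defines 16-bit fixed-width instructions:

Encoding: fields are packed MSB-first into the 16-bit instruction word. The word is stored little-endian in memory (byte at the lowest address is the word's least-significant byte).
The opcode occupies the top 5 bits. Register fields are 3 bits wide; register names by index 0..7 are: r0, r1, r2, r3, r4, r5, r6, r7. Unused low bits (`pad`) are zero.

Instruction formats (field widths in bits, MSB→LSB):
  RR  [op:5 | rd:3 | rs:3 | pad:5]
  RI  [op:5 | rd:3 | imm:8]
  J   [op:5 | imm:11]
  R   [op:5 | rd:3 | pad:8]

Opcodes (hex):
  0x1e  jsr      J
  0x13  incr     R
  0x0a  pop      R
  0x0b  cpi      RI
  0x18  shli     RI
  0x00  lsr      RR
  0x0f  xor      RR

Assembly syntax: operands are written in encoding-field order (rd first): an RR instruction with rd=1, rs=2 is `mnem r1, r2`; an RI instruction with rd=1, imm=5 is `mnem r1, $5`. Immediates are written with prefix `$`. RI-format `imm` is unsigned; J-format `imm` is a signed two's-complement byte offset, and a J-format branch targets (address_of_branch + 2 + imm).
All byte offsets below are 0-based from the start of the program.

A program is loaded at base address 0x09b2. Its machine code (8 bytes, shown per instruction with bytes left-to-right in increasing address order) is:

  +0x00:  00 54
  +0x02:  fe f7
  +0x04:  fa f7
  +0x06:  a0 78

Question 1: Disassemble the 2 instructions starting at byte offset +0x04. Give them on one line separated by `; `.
+0x04: fa f7 ⇒ word 0xf7fa (little)
  opcode bits[15:11]=0x1e: jsr/J
  imm: (w>>0)&0x7ff=0x7fa (s11→-6) → $-6
+0x06: a0 78 ⇒ word 0x78a0 (little)
  opcode bits[15:11]=0xf: xor/RR
  rd: (w>>8)&0x7=0x0 → r0
  rs: (w>>5)&0x7=0x5 → r5

jsr $-6; xor r0, r5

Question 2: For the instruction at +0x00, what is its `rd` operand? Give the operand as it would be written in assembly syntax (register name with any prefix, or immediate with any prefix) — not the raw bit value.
r4

@+00  little-endian(00 54) = 0x5400
  opcode bits[15:11]=0xa: pop/R
  rd@[10:8]=0x4 ⇒ r4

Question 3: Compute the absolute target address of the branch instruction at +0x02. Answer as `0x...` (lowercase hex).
[02] fe f7 → 0xf7fe
  top 5b → 0x1e → jsr [J]
  [10:0] imm=2046 (s11→-2) = $-2
  target = base 0x09b2 + off 0x02 + 2 + imm -2 = 0x09b4

0x09b4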